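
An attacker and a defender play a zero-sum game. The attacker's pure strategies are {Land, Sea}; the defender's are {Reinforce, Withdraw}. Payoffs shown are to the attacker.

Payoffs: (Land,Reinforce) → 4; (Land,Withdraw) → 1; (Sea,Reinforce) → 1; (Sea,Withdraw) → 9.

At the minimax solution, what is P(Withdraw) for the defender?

3/11

Row minima: Land → 1, Sea → 1; maximin = 1.
Column maxima: Reinforce → 4, Withdraw → 9; minimax = 4.
1 ≠ 4, so there is no saddle point; optimal play is mixed.
Let the attacker play Land with probability p. Expected payoff against Reinforce: 4p + 1(1−p) = 3p + 1; against Withdraw: 1p + 9(1−p) = −8p + 9.
Setting these equal: 3p + 1 = −8p + 9 ⇒ 11p = 8 ⇒ p = 8/11, and the value is (3)·(8/11) + 1 = 35/11.
For the defender: with q = P(Reinforce), equating Land's and Sea's payoffs gives 3q + 1 = −8q + 9 ⇒ q = 8/11.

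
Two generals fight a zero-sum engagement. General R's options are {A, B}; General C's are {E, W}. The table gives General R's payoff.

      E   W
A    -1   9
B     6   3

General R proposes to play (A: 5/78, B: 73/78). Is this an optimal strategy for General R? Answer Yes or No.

Against E this mix gives (5/78)·(-1) + (73/78)·6 = 433/78.
Against W this mix gives (5/78)·9 + (73/78)·3 = 44/13.
General C will play W, holding General R to 44/13. Shifting weight toward the row that does better against W would raise this floor (the equalizing mix achieves 57/13 against both W and E), so the proposed strategy is not optimal.

No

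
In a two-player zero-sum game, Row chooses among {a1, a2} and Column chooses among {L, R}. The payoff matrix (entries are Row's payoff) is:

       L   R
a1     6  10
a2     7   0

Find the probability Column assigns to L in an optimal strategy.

Row minima: a1 → 6, a2 → 0; maximin = 6.
Column maxima: L → 7, R → 10; minimax = 7.
6 ≠ 7, so there is no saddle point; optimal play is mixed.
Let Row play a1 with probability p. Expected payoff against L: 6p + 7(1−p) = −p + 7; against R: 10p + 0(1−p) = 10p.
Setting these equal: −p + 7 = 10p ⇒ −11p = -7 ⇒ p = 7/11, and the value is (-1)·(7/11) + 7 = 70/11.
For Column: with q = P(L), equating a1's and a2's payoffs gives −4q + 10 = 7q ⇒ q = 10/11.

10/11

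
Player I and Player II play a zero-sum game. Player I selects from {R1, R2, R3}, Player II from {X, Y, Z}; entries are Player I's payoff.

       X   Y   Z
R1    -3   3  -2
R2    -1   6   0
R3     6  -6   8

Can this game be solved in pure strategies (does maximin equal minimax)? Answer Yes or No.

No

Row minima: R1 → -3, R2 → -1, R3 → -6; maximin = -1.
Column maxima: X → 6, Y → 6, Z → 8; minimax = 6.
-1 ≠ 6, so no pure-strategy equilibrium exists.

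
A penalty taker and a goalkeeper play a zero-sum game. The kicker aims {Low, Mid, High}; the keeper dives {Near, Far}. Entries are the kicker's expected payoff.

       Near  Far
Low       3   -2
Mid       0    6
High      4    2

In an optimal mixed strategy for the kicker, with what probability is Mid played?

Row minima: Low → -2, Mid → 0, High → 2; maximin = 2.
Column maxima: Near → 4, Far → 6; minimax = 4.
2 ≠ 4, so there is no saddle point; optimal play is mixed.
Low is strictly dominated by High, so the kicker never plays it.
On the remaining 2×2 (Mid, High vs Near, Far):
Let the kicker play Mid with probability p. Expected payoff against Near: 0p + 4(1−p) = −4p + 4; against Far: 6p + 2(1−p) = 4p + 2.
Setting these equal: −4p + 4 = 4p + 2 ⇒ −8p = -2 ⇒ p = 1/4, and the value is (-4)·(1/4) + 4 = 3.
For the keeper: with q = P(Near), equating Mid's and High's payoffs gives −6q + 6 = 2q + 2 ⇒ q = 1/2.

1/4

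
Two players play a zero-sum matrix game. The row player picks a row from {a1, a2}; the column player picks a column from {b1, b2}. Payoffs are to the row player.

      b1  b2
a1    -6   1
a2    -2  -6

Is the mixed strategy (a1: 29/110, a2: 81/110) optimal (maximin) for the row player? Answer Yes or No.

Against b1 this mix gives (29/110)·(-6) + (81/110)·(-2) = -168/55.
Against b2 this mix gives (29/110)·1 + (81/110)·(-6) = -457/110.
The column player will play b2, holding the row player to -457/110. Shifting weight toward the row that does better against b2 would raise this floor (the equalizing mix achieves -38/11 against both b2 and b1), so the proposed strategy is not optimal.

No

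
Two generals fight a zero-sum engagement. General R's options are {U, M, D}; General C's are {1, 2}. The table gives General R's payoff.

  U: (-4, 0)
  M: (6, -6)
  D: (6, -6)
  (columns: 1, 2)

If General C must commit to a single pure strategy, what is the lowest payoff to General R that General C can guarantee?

Column maxima: 1 → 6, 2 → 0.
The smallest of these is 0.

0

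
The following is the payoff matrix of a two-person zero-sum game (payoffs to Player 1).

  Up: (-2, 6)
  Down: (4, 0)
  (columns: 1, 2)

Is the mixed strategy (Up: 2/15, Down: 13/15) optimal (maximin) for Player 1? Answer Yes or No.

No

Against 1 this mix gives (2/15)·(-2) + (13/15)·4 = 16/5.
Against 2 this mix gives (2/15)·6 + (13/15)·0 = 4/5.
Player 2 will play 2, holding Player 1 to 4/5. Shifting weight toward the row that does better against 2 would raise this floor (the equalizing mix achieves 2 against both 2 and 1), so the proposed strategy is not optimal.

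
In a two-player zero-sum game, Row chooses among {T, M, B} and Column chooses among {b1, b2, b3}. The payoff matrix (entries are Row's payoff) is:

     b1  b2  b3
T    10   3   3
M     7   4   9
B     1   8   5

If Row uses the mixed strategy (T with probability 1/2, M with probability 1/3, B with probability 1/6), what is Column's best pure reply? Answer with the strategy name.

b2

If Column plays b1, Row's expected payoff is (1/2)·10 + (1/3)·7 + (1/6)·1 = 15/2.
If Column plays b2, Row's expected payoff is (1/2)·3 + (1/3)·4 + (1/6)·8 = 25/6.
If Column plays b3, Row's expected payoff is (1/2)·3 + (1/3)·9 + (1/6)·5 = 16/3.
Column minimizes Row's payoff; the smallest is 25/6, so the best response is b2.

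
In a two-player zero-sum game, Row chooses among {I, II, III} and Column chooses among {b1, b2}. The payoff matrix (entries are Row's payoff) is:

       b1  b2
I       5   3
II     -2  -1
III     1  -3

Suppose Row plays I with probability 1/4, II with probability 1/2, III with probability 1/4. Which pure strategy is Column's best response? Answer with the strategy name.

If Column plays b1, Row's expected payoff is (1/4)·5 + (1/2)·(-2) + (1/4)·1 = 1/2.
If Column plays b2, Row's expected payoff is (1/4)·3 + (1/2)·(-1) + (1/4)·(-3) = -1/2.
Column minimizes Row's payoff; the smallest is -1/2, so the best response is b2.

b2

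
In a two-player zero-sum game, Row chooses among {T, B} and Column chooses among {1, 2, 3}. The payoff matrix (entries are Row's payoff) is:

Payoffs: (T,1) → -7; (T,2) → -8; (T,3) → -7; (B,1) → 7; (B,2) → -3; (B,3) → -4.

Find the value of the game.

-4

Row minima: T → -8, B → -4; maximin = -4.
Column maxima: 1 → 7, 2 → -3, 3 → -4; minimax = -4.
Since maximin = minimax = -4, there is a saddle point and the value is -4.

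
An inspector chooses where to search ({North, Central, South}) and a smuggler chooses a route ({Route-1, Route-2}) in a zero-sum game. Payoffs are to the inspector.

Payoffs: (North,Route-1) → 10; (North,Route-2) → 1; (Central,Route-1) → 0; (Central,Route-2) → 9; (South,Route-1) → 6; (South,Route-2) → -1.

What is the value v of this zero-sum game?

Row minima: North → 1, Central → 0, South → -1; maximin = 1.
Column maxima: Route-1 → 10, Route-2 → 9; minimax = 9.
1 ≠ 9, so there is no saddle point; optimal play is mixed.
South is strictly dominated by North, so the inspector never plays it.
On the remaining 2×2 (North, Central vs Route-1, Route-2):
Let the inspector play North with probability p. Expected payoff against Route-1: 10p + 0(1−p) = 10p; against Route-2: 1p + 9(1−p) = −8p + 9.
Setting these equal: 10p = −8p + 9 ⇒ 18p = 9 ⇒ p = 1/2, and the value is (10)·(1/2) = 5.
For the smuggler: with q = P(Route-1), equating North's and Central's payoffs gives 9q + 1 = −9q + 9 ⇒ q = 4/9.

5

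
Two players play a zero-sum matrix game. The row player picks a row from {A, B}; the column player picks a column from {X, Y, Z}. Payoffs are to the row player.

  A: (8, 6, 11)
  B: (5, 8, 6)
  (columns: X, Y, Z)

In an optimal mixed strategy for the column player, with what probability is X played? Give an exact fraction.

Row minima: A → 6, B → 5; maximin = 6.
Column maxima: X → 8, Y → 8, Z → 11; minimax = 8.
6 ≠ 8, so there is no saddle point; optimal play is mixed.
Z is strictly dominated by X (it gives the row player strictly more in every row), so the column player never plays it.
On the remaining 2×2 (A, B vs X, Y):
Let the row player play A with probability p. Expected payoff against X: 8p + 5(1−p) = 3p + 5; against Y: 6p + 8(1−p) = −2p + 8.
Setting these equal: 3p + 5 = −2p + 8 ⇒ 5p = 3 ⇒ p = 3/5, and the value is (3)·(3/5) + 5 = 34/5.
For the column player: with q = P(X), equating A's and B's payoffs gives 2q + 6 = −3q + 8 ⇒ q = 2/5.

2/5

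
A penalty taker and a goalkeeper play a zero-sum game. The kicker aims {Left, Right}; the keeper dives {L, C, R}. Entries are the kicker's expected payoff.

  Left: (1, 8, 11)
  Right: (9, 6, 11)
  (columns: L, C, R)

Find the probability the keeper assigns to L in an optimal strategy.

Row minima: Left → 1, Right → 6; maximin = 6.
Column maxima: L → 9, C → 8, R → 11; minimax = 8.
6 ≠ 8, so there is no saddle point; optimal play is mixed.
R is strictly dominated by L (it gives the kicker strictly more in every row), so the keeper never plays it.
On the remaining 2×2 (Left, Right vs L, C):
Let the kicker play Left with probability p. Expected payoff against L: 1p + 9(1−p) = −8p + 9; against C: 8p + 6(1−p) = 2p + 6.
Setting these equal: −8p + 9 = 2p + 6 ⇒ −10p = -3 ⇒ p = 3/10, and the value is (-8)·(3/10) + 9 = 33/5.
For the keeper: with q = P(L), equating Left's and Right's payoffs gives −7q + 8 = 3q + 6 ⇒ q = 1/5.

1/5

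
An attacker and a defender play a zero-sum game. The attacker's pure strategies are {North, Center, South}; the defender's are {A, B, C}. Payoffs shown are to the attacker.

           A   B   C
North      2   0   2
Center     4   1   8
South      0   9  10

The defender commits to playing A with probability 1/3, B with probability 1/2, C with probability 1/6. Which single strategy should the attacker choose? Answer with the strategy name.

South

Expected payoff of North: (1/3)·2 + (1/2)·0 + (1/6)·2 = 1.
Expected payoff of Center: (1/3)·4 + (1/2)·1 + (1/6)·8 = 19/6.
Expected payoff of South: (1/3)·0 + (1/2)·9 + (1/6)·10 = 37/6.
The largest is 37/6, so the attacker's best response is South.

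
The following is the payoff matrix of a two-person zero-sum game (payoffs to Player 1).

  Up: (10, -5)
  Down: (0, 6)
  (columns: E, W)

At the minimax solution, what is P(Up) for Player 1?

Row minima: Up → -5, Down → 0; maximin = 0.
Column maxima: E → 10, W → 6; minimax = 6.
0 ≠ 6, so there is no saddle point; optimal play is mixed.
Let Player 1 play Up with probability p. Expected payoff against E: 10p + 0(1−p) = 10p; against W: (-5)p + 6(1−p) = −11p + 6.
Setting these equal: 10p = −11p + 6 ⇒ 21p = 6 ⇒ p = 2/7, and the value is (10)·(2/7) = 20/7.
For Player 2: with q = P(E), equating Up's and Down's payoffs gives 15q − 5 = −6q + 6 ⇒ q = 11/21.

2/7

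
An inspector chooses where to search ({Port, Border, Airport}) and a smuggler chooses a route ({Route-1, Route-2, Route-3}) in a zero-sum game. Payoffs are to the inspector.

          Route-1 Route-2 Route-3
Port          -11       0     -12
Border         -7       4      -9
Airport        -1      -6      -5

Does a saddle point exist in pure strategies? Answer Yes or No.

Row minima: Port → -12, Border → -9, Airport → -6; maximin = -6.
Column maxima: Route-1 → -1, Route-2 → 4, Route-3 → -5; minimax = -5.
-6 ≠ -5, so no pure-strategy equilibrium exists.

No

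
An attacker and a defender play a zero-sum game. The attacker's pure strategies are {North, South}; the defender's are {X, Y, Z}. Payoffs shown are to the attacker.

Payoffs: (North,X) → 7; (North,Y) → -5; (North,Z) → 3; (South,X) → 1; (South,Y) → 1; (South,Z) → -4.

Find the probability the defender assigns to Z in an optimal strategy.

6/13

Row minima: North → -5, South → -4; maximin = -4.
Column maxima: X → 7, Y → 1, Z → 3; minimax = 1.
-4 ≠ 1, so there is no saddle point; optimal play is mixed.
X is strictly dominated by Z (it gives the attacker strictly more in every row), so the defender never plays it.
On the remaining 2×2 (North, South vs Y, Z):
Let the attacker play North with probability p. Expected payoff against Y: (-5)p + 1(1−p) = −6p + 1; against Z: 3p + (-4)(1−p) = 7p − 4.
Setting these equal: −6p + 1 = 7p − 4 ⇒ −13p = -5 ⇒ p = 5/13, and the value is (-6)·(5/13) + 1 = -17/13.
For the defender: with q = P(Y), equating North's and South's payoffs gives −8q + 3 = 5q − 4 ⇒ q = 7/13.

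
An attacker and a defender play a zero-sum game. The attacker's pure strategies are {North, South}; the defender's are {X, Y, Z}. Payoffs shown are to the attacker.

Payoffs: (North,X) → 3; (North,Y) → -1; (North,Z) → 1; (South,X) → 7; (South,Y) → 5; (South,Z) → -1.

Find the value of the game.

Row minima: North → -1, South → -1; maximin = -1.
Column maxima: X → 7, Y → 5, Z → 1; minimax = 1.
-1 ≠ 1, so there is no saddle point; optimal play is mixed.
X is strictly dominated by Y (it gives the attacker strictly more in every row), so the defender never plays it.
On the remaining 2×2 (North, South vs Y, Z):
Let the attacker play North with probability p. Expected payoff against Y: (-1)p + 5(1−p) = −6p + 5; against Z: 1p + (-1)(1−p) = 2p − 1.
Setting these equal: −6p + 5 = 2p − 1 ⇒ −8p = -6 ⇒ p = 3/4, and the value is (-6)·(3/4) + 5 = 1/2.
For the defender: with q = P(Y), equating North's and South's payoffs gives −2q + 1 = 6q − 1 ⇒ q = 1/4.

1/2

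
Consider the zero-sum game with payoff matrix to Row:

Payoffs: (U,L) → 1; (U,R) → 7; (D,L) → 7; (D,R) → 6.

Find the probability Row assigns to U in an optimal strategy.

1/7

Row minima: U → 1, D → 6; maximin = 6.
Column maxima: L → 7, R → 7; minimax = 7.
6 ≠ 7, so there is no saddle point; optimal play is mixed.
Let Row play U with probability p. Expected payoff against L: 1p + 7(1−p) = −6p + 7; against R: 7p + 6(1−p) = p + 6.
Setting these equal: −6p + 7 = p + 6 ⇒ −7p = -1 ⇒ p = 1/7, and the value is (-6)·(1/7) + 7 = 43/7.
For Column: with q = P(L), equating U's and D's payoffs gives −6q + 7 = q + 6 ⇒ q = 1/7.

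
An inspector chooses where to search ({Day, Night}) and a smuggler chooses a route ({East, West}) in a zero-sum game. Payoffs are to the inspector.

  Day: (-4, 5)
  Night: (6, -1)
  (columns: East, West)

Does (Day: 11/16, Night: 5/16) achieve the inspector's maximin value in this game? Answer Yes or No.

No

Against East this mix gives (11/16)·(-4) + (5/16)·6 = -7/8.
Against West this mix gives (11/16)·5 + (5/16)·(-1) = 25/8.
The smuggler will play East, holding the inspector to -7/8. Shifting weight toward the row that does better against East would raise this floor (the equalizing mix achieves 13/8 against both East and West), so the proposed strategy is not optimal.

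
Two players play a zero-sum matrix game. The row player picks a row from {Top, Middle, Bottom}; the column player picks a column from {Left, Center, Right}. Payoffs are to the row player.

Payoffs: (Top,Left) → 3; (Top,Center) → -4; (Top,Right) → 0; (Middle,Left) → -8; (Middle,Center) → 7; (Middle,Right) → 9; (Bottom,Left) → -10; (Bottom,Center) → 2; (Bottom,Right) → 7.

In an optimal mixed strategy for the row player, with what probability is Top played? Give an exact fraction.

Row minima: Top → -4, Middle → -8, Bottom → -10; maximin = -4.
Column maxima: Left → 3, Center → 7, Right → 9; minimax = 3.
-4 ≠ 3, so there is no saddle point; optimal play is mixed.
Bottom is strictly dominated by Middle, so the row player never plays it.
Right is strictly dominated by Center (it gives the row player strictly more in every row), so the column player never plays it.
On the remaining 2×2 (Top, Middle vs Left, Center):
Let the row player play Top with probability p. Expected payoff against Left: 3p + (-8)(1−p) = 11p − 8; against Center: (-4)p + 7(1−p) = −11p + 7.
Setting these equal: 11p − 8 = −11p + 7 ⇒ 22p = 15 ⇒ p = 15/22, and the value is (11)·(15/22) − 8 = -1/2.
For the column player: with q = P(Left), equating Top's and Middle's payoffs gives 7q − 4 = −15q + 7 ⇒ q = 1/2.

15/22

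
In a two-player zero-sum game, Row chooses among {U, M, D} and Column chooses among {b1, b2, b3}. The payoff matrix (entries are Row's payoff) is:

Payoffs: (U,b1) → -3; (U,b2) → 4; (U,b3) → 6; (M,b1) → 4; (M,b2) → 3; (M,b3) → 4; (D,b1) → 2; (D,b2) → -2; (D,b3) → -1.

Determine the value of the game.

25/8

Row minima: U → -3, M → 3, D → -2; maximin = 3.
Column maxima: b1 → 4, b2 → 4, b3 → 6; minimax = 4.
3 ≠ 4, so there is no saddle point; optimal play is mixed.
D is strictly dominated by M, so Row never plays it.
b3 is strictly dominated by b2 (it gives Row strictly more in every row), so Column never plays it.
On the remaining 2×2 (U, M vs b1, b2):
Let Row play U with probability p. Expected payoff against b1: (-3)p + 4(1−p) = −7p + 4; against b2: 4p + 3(1−p) = p + 3.
Setting these equal: −7p + 4 = p + 3 ⇒ −8p = -1 ⇒ p = 1/8, and the value is (-7)·(1/8) + 4 = 25/8.
For Column: with q = P(b1), equating U's and M's payoffs gives −7q + 4 = q + 3 ⇒ q = 1/8.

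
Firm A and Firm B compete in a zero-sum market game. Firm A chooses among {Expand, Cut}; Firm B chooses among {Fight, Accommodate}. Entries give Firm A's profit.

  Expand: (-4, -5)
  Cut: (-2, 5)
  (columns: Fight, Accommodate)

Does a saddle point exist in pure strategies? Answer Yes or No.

Row minima: Expand → -5, Cut → -2; maximin = -2.
Column maxima: Fight → -2, Accommodate → 5; minimax = -2.
maximin = minimax = -2, so a saddle point exists.

Yes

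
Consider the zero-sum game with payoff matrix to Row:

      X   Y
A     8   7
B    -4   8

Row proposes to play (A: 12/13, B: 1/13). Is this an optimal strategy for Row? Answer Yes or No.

Against X this mix gives (12/13)·8 + (1/13)·(-4) = 92/13.
Against Y this mix gives (12/13)·7 + (1/13)·8 = 92/13.
All of Column's active replies (X, Y) yield 92/13, and no column does worse for Row. The mix makes Column indifferent and guarantees 92/13, so it is optimal.

Yes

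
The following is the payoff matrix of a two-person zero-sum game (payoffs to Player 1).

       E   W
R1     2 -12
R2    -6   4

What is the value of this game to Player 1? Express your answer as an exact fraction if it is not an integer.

Row minima: R1 → -12, R2 → -6; maximin = -6.
Column maxima: E → 2, W → 4; minimax = 2.
-6 ≠ 2, so there is no saddle point; optimal play is mixed.
Let Player 1 play R1 with probability p. Expected payoff against E: 2p + (-6)(1−p) = 8p − 6; against W: (-12)p + 4(1−p) = −16p + 4.
Setting these equal: 8p − 6 = −16p + 4 ⇒ 24p = 10 ⇒ p = 5/12, and the value is (8)·(5/12) − 6 = -8/3.
For Player 2: with q = P(E), equating R1's and R2's payoffs gives 14q − 12 = −10q + 4 ⇒ q = 2/3.

-8/3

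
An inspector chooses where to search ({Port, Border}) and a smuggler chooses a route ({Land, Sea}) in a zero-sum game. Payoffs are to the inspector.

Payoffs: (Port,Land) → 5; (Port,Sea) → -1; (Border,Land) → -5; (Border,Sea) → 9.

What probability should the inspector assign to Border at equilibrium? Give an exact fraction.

3/10

Row minima: Port → -1, Border → -5; maximin = -1.
Column maxima: Land → 5, Sea → 9; minimax = 5.
-1 ≠ 5, so there is no saddle point; optimal play is mixed.
Let the inspector play Port with probability p. Expected payoff against Land: 5p + (-5)(1−p) = 10p − 5; against Sea: (-1)p + 9(1−p) = −10p + 9.
Setting these equal: 10p − 5 = −10p + 9 ⇒ 20p = 14 ⇒ p = 7/10, and the value is (10)·(7/10) − 5 = 2.
For the smuggler: with q = P(Land), equating Port's and Border's payoffs gives 6q − 1 = −14q + 9 ⇒ q = 1/2.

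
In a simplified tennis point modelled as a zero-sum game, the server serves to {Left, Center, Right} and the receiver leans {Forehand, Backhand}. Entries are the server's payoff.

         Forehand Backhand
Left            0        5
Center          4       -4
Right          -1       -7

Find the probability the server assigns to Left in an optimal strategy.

8/13

Row minima: Left → 0, Center → -4, Right → -7; maximin = 0.
Column maxima: Forehand → 4, Backhand → 5; minimax = 4.
0 ≠ 4, so there is no saddle point; optimal play is mixed.
Right is strictly dominated by Left, so the server never plays it.
On the remaining 2×2 (Left, Center vs Forehand, Backhand):
Let the server play Left with probability p. Expected payoff against Forehand: 0p + 4(1−p) = −4p + 4; against Backhand: 5p + (-4)(1−p) = 9p − 4.
Setting these equal: −4p + 4 = 9p − 4 ⇒ −13p = -8 ⇒ p = 8/13, and the value is (-4)·(8/13) + 4 = 20/13.
For the receiver: with q = P(Forehand), equating Left's and Center's payoffs gives −5q + 5 = 8q − 4 ⇒ q = 9/13.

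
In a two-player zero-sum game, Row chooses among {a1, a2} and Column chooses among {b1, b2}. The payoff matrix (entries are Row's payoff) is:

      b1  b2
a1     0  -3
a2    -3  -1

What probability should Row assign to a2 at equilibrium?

Row minima: a1 → -3, a2 → -3; maximin = -3.
Column maxima: b1 → 0, b2 → -1; minimax = -1.
-3 ≠ -1, so there is no saddle point; optimal play is mixed.
Let Row play a1 with probability p. Expected payoff against b1: 0p + (-3)(1−p) = 3p − 3; against b2: (-3)p + (-1)(1−p) = −2p − 1.
Setting these equal: 3p − 3 = −2p − 1 ⇒ 5p = 2 ⇒ p = 2/5, and the value is (3)·(2/5) − 3 = -9/5.
For Column: with q = P(b1), equating a1's and a2's payoffs gives 3q − 3 = −2q − 1 ⇒ q = 2/5.

3/5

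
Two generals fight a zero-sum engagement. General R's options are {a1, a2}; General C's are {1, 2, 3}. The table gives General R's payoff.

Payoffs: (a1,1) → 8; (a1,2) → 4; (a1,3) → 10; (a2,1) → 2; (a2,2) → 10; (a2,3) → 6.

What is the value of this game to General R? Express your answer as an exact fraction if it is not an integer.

6

Row minima: a1 → 4, a2 → 2; maximin = 4.
Column maxima: 1 → 8, 2 → 10, 3 → 10; minimax = 8.
4 ≠ 8, so there is no saddle point; optimal play is mixed.
3 is strictly dominated by 1 (it gives General R strictly more in every row), so General C never plays it.
On the remaining 2×2 (a1, a2 vs 1, 2):
Let General R play a1 with probability p. Expected payoff against 1: 8p + 2(1−p) = 6p + 2; against 2: 4p + 10(1−p) = −6p + 10.
Setting these equal: 6p + 2 = −6p + 10 ⇒ 12p = 8 ⇒ p = 2/3, and the value is (6)·(2/3) + 2 = 6.
For General C: with q = P(1), equating a1's and a2's payoffs gives 4q + 4 = −8q + 10 ⇒ q = 1/2.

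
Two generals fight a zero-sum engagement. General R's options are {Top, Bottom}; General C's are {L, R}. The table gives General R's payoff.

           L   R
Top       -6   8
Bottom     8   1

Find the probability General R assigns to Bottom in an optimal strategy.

2/3

Row minima: Top → -6, Bottom → 1; maximin = 1.
Column maxima: L → 8, R → 8; minimax = 8.
1 ≠ 8, so there is no saddle point; optimal play is mixed.
Let General R play Top with probability p. Expected payoff against L: (-6)p + 8(1−p) = −14p + 8; against R: 8p + 1(1−p) = 7p + 1.
Setting these equal: −14p + 8 = 7p + 1 ⇒ −21p = -7 ⇒ p = 1/3, and the value is (-14)·(1/3) + 8 = 10/3.
For General C: with q = P(L), equating Top's and Bottom's payoffs gives −14q + 8 = 7q + 1 ⇒ q = 1/3.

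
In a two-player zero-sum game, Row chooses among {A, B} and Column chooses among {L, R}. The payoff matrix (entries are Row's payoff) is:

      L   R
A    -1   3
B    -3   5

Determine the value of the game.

-1

Row minima: A → -1, B → -3; maximin = -1.
Column maxima: L → -1, R → 5; minimax = -1.
Since maximin = minimax = -1, there is a saddle point and the value is -1.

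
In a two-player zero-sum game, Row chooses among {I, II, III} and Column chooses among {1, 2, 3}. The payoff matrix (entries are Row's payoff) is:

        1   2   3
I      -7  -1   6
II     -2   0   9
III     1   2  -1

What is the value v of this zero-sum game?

7/13

Row minima: I → -7, II → -2, III → -1; maximin = -1.
Column maxima: 1 → 1, 2 → 2, 3 → 9; minimax = 1.
-1 ≠ 1, so there is no saddle point; optimal play is mixed.
I is strictly dominated by II, so Row never plays it.
2 is strictly dominated by 1 (it gives Row strictly more in every row), so Column never plays it.
On the remaining 2×2 (II, III vs 1, 3):
Let Row play II with probability p. Expected payoff against 1: (-2)p + 1(1−p) = −3p + 1; against 3: 9p + (-1)(1−p) = 10p − 1.
Setting these equal: −3p + 1 = 10p − 1 ⇒ −13p = -2 ⇒ p = 2/13, and the value is (-3)·(2/13) + 1 = 7/13.
For Column: with q = P(1), equating II's and III's payoffs gives −11q + 9 = 2q − 1 ⇒ q = 10/13.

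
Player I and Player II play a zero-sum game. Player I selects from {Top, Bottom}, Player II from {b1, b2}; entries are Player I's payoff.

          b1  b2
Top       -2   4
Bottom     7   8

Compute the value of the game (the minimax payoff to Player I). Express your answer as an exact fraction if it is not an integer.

7

Row minima: Top → -2, Bottom → 7; maximin = 7.
Column maxima: b1 → 7, b2 → 8; minimax = 7.
Since maximin = minimax = 7, there is a saddle point and the value is 7.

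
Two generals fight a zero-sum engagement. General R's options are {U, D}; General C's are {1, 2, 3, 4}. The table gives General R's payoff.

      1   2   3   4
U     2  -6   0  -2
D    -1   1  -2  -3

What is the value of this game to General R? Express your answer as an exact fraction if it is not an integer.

Row minima: U → -6, D → -3; maximin = -3.
Column maxima: 1 → 2, 2 → 1, 3 → 0, 4 → -2; minimax = -2.
-3 ≠ -2, so there is no saddle point; optimal play is mixed.
1 is strictly dominated by 3 (it gives General R strictly more in every row), so General C never plays it.
3 is strictly dominated by 4 (it gives General R strictly more in every row), so General C never plays it.
On the remaining 2×2 (U, D vs 2, 4):
Let General R play U with probability p. Expected payoff against 2: (-6)p + 1(1−p) = −7p + 1; against 4: (-2)p + (-3)(1−p) = p − 3.
Setting these equal: −7p + 1 = p − 3 ⇒ −8p = -4 ⇒ p = 1/2, and the value is (-7)·(1/2) + 1 = -5/2.
For General C: with q = P(2), equating U's and D's payoffs gives −4q − 2 = 4q − 3 ⇒ q = 1/8.

-5/2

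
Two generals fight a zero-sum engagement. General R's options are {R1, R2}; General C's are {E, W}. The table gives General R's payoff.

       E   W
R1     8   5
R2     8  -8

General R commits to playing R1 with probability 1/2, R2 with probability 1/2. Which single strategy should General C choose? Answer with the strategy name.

W

If General C plays E, General R's expected payoff is (1/2)·8 + (1/2)·8 = 8.
If General C plays W, General R's expected payoff is (1/2)·5 + (1/2)·(-8) = -3/2.
General C minimizes General R's payoff; the smallest is -3/2, so the best response is W.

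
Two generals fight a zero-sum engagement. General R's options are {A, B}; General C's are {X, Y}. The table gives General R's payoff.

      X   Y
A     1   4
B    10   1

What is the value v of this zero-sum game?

Row minima: A → 1, B → 1; maximin = 1.
Column maxima: X → 10, Y → 4; minimax = 4.
1 ≠ 4, so there is no saddle point; optimal play is mixed.
Let General R play A with probability p. Expected payoff against X: 1p + 10(1−p) = −9p + 10; against Y: 4p + 1(1−p) = 3p + 1.
Setting these equal: −9p + 10 = 3p + 1 ⇒ −12p = -9 ⇒ p = 3/4, and the value is (-9)·(3/4) + 10 = 13/4.
For General C: with q = P(X), equating A's and B's payoffs gives −3q + 4 = 9q + 1 ⇒ q = 1/4.

13/4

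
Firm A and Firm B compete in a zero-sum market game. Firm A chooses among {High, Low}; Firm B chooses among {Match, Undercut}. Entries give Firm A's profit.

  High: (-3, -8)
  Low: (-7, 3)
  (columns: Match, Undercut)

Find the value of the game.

-13/3

Row minima: High → -8, Low → -7; maximin = -7.
Column maxima: Match → -3, Undercut → 3; minimax = -3.
-7 ≠ -3, so there is no saddle point; optimal play is mixed.
Let Firm A play High with probability p. Expected payoff against Match: (-3)p + (-7)(1−p) = 4p − 7; against Undercut: (-8)p + 3(1−p) = −11p + 3.
Setting these equal: 4p − 7 = −11p + 3 ⇒ 15p = 10 ⇒ p = 2/3, and the value is (4)·(2/3) − 7 = -13/3.
For Firm B: with q = P(Match), equating High's and Low's payoffs gives 5q − 8 = −10q + 3 ⇒ q = 11/15.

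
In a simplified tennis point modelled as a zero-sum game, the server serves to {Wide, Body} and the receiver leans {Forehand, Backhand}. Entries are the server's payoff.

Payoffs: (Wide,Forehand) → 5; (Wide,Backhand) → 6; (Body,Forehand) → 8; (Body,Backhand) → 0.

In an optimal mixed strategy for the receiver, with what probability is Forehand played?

2/3

Row minima: Wide → 5, Body → 0; maximin = 5.
Column maxima: Forehand → 8, Backhand → 6; minimax = 6.
5 ≠ 6, so there is no saddle point; optimal play is mixed.
Let the server play Wide with probability p. Expected payoff against Forehand: 5p + 8(1−p) = −3p + 8; against Backhand: 6p + 0(1−p) = 6p.
Setting these equal: −3p + 8 = 6p ⇒ −9p = -8 ⇒ p = 8/9, and the value is (-3)·(8/9) + 8 = 16/3.
For the receiver: with q = P(Forehand), equating Wide's and Body's payoffs gives −q + 6 = 8q ⇒ q = 2/3.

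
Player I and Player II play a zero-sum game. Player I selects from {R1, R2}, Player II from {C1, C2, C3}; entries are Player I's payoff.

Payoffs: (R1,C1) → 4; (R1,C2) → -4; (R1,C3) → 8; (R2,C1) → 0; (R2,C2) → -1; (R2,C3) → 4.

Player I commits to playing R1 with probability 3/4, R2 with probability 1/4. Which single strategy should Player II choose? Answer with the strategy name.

If Player II plays C1, Player I's expected payoff is (3/4)·4 + (1/4)·0 = 3.
If Player II plays C2, Player I's expected payoff is (3/4)·(-4) + (1/4)·(-1) = -13/4.
If Player II plays C3, Player I's expected payoff is (3/4)·8 + (1/4)·4 = 7.
Player II minimizes Player I's payoff; the smallest is -13/4, so the best response is C2.

C2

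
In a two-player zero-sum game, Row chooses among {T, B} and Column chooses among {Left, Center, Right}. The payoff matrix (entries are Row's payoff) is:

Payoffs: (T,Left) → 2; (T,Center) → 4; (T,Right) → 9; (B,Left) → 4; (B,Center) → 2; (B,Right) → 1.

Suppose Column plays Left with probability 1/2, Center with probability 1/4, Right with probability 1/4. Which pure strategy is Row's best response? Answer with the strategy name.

T

Expected payoff of T: (1/2)·2 + (1/4)·4 + (1/4)·9 = 17/4.
Expected payoff of B: (1/2)·4 + (1/4)·2 + (1/4)·1 = 11/4.
The largest is 17/4, so Row's best response is T.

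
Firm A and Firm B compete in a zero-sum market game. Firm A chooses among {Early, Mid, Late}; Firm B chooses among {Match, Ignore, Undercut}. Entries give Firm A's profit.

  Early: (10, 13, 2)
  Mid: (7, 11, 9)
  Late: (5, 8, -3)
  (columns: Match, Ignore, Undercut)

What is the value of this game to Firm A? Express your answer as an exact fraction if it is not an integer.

38/5

Row minima: Early → 2, Mid → 7, Late → -3; maximin = 7.
Column maxima: Match → 10, Ignore → 13, Undercut → 9; minimax = 9.
7 ≠ 9, so there is no saddle point; optimal play is mixed.
Late is strictly dominated by Early, so Firm A never plays it.
Ignore is strictly dominated by Match (it gives Firm A strictly more in every row), so Firm B never plays it.
On the remaining 2×2 (Early, Mid vs Match, Undercut):
Let Firm A play Early with probability p. Expected payoff against Match: 10p + 7(1−p) = 3p + 7; against Undercut: 2p + 9(1−p) = −7p + 9.
Setting these equal: 3p + 7 = −7p + 9 ⇒ 10p = 2 ⇒ p = 1/5, and the value is (3)·(1/5) + 7 = 38/5.
For Firm B: with q = P(Match), equating Early's and Mid's payoffs gives 8q + 2 = −2q + 9 ⇒ q = 7/10.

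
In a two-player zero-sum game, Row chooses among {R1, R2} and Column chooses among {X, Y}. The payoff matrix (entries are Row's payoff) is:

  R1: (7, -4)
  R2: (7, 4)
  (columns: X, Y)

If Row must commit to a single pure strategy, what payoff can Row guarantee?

4

Row minima: R1 → -4, R2 → 4.
The best of these is 4.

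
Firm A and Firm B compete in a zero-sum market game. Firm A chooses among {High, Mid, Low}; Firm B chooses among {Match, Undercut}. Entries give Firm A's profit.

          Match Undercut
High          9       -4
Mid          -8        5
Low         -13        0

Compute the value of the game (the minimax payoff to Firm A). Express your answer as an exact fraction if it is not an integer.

1/2

Row minima: High → -4, Mid → -8, Low → -13; maximin = -4.
Column maxima: Match → 9, Undercut → 5; minimax = 5.
-4 ≠ 5, so there is no saddle point; optimal play is mixed.
Low is strictly dominated by Mid, so Firm A never plays it.
On the remaining 2×2 (High, Mid vs Match, Undercut):
Let Firm A play High with probability p. Expected payoff against Match: 9p + (-8)(1−p) = 17p − 8; against Undercut: (-4)p + 5(1−p) = −9p + 5.
Setting these equal: 17p − 8 = −9p + 5 ⇒ 26p = 13 ⇒ p = 1/2, and the value is (17)·(1/2) − 8 = 1/2.
For Firm B: with q = P(Match), equating High's and Mid's payoffs gives 13q − 4 = −13q + 5 ⇒ q = 9/26.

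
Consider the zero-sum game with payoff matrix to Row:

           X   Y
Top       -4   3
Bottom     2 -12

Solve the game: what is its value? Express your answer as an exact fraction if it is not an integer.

Row minima: Top → -4, Bottom → -12; maximin = -4.
Column maxima: X → 2, Y → 3; minimax = 2.
-4 ≠ 2, so there is no saddle point; optimal play is mixed.
Let Row play Top with probability p. Expected payoff against X: (-4)p + 2(1−p) = −6p + 2; against Y: 3p + (-12)(1−p) = 15p − 12.
Setting these equal: −6p + 2 = 15p − 12 ⇒ −21p = -14 ⇒ p = 2/3, and the value is (-6)·(2/3) + 2 = -2.
For Column: with q = P(X), equating Top's and Bottom's payoffs gives −7q + 3 = 14q − 12 ⇒ q = 5/7.

-2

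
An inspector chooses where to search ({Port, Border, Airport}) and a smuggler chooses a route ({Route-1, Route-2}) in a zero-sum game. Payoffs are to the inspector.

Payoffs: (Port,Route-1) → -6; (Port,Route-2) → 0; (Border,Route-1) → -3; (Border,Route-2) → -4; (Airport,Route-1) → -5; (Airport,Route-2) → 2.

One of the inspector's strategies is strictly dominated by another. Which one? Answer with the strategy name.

Airport gives a strictly higher payoff than Port against every column: -5 > -6, 2 > 0.
So Port is strictly dominated and the inspector never plays it.

Port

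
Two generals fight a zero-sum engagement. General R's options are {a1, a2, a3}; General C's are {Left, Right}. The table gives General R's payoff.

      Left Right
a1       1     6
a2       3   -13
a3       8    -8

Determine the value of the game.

8/3

Row minima: a1 → 1, a2 → -13, a3 → -8; maximin = 1.
Column maxima: Left → 8, Right → 6; minimax = 6.
1 ≠ 6, so there is no saddle point; optimal play is mixed.
a2 is strictly dominated by a3, so General R never plays it.
On the remaining 2×2 (a1, a3 vs Left, Right):
Let General R play a1 with probability p. Expected payoff against Left: 1p + 8(1−p) = −7p + 8; against Right: 6p + (-8)(1−p) = 14p − 8.
Setting these equal: −7p + 8 = 14p − 8 ⇒ −21p = -16 ⇒ p = 16/21, and the value is (-7)·(16/21) + 8 = 8/3.
For General C: with q = P(Left), equating a1's and a3's payoffs gives −5q + 6 = 16q − 8 ⇒ q = 2/3.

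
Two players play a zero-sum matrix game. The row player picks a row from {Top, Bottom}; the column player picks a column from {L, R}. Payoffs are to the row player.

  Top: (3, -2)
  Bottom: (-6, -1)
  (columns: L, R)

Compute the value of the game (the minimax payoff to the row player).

Row minima: Top → -2, Bottom → -6; maximin = -2.
Column maxima: L → 3, R → -1; minimax = -1.
-2 ≠ -1, so there is no saddle point; optimal play is mixed.
Let the row player play Top with probability p. Expected payoff against L: 3p + (-6)(1−p) = 9p − 6; against R: (-2)p + (-1)(1−p) = −p − 1.
Setting these equal: 9p − 6 = −p − 1 ⇒ 10p = 5 ⇒ p = 1/2, and the value is (9)·(1/2) − 6 = -3/2.
For the column player: with q = P(L), equating Top's and Bottom's payoffs gives 5q − 2 = −5q − 1 ⇒ q = 1/10.

-3/2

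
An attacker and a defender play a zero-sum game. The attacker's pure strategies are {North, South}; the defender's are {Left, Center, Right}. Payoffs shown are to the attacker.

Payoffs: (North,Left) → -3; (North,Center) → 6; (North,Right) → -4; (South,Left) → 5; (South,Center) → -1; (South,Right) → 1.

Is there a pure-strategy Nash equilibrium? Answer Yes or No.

Row minima: North → -4, South → -1; maximin = -1.
Column maxima: Left → 5, Center → 6, Right → 1; minimax = 1.
-1 ≠ 1, so no pure-strategy equilibrium exists.

No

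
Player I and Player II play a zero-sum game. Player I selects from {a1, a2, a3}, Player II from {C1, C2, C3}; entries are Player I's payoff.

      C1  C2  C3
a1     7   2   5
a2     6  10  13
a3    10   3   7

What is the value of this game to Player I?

82/11

Row minima: a1 → 2, a2 → 6, a3 → 3; maximin = 6.
Column maxima: C1 → 10, C2 → 10, C3 → 13; minimax = 10.
6 ≠ 10, so there is no saddle point; optimal play is mixed.
a1 is strictly dominated by a3, so Player I never plays it.
C3 is strictly dominated by C2 (it gives Player I strictly more in every row), so Player II never plays it.
On the remaining 2×2 (a2, a3 vs C1, C2):
Let Player I play a2 with probability p. Expected payoff against C1: 6p + 10(1−p) = −4p + 10; against C2: 10p + 3(1−p) = 7p + 3.
Setting these equal: −4p + 10 = 7p + 3 ⇒ −11p = -7 ⇒ p = 7/11, and the value is (-4)·(7/11) + 10 = 82/11.
For Player II: with q = P(C1), equating a2's and a3's payoffs gives −4q + 10 = 7q + 3 ⇒ q = 7/11.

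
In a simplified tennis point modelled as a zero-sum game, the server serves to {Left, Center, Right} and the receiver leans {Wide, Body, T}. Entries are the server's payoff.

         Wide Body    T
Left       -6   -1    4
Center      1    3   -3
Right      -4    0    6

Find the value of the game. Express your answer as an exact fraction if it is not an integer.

-3/7

Row minima: Left → -6, Center → -3, Right → -4; maximin = -3.
Column maxima: Wide → 1, Body → 3, T → 6; minimax = 1.
-3 ≠ 1, so there is no saddle point; optimal play is mixed.
Left is strictly dominated by Right, so the server never plays it.
Body is strictly dominated by Wide (it gives the server strictly more in every row), so the receiver never plays it.
On the remaining 2×2 (Center, Right vs Wide, T):
Let the server play Center with probability p. Expected payoff against Wide: 1p + (-4)(1−p) = 5p − 4; against T: (-3)p + 6(1−p) = −9p + 6.
Setting these equal: 5p − 4 = −9p + 6 ⇒ 14p = 10 ⇒ p = 5/7, and the value is (5)·(5/7) − 4 = -3/7.
For the receiver: with q = P(Wide), equating Center's and Right's payoffs gives 4q − 3 = −10q + 6 ⇒ q = 9/14.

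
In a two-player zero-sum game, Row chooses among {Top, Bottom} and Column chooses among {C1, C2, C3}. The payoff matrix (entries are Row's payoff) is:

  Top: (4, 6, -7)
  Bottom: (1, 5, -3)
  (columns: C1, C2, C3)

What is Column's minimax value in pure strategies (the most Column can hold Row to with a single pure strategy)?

Column maxima: C1 → 4, C2 → 6, C3 → -3.
The smallest of these is -3.

-3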